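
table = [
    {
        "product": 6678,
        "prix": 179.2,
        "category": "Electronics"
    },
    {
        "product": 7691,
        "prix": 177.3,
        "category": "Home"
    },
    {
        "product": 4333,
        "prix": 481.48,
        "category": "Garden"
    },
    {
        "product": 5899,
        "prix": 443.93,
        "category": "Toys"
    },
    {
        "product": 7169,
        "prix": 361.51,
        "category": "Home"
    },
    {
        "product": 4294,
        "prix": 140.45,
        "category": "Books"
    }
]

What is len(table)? 6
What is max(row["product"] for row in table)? 7691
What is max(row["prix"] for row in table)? 481.48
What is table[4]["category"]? "Home"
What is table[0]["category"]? "Electronics"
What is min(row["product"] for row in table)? 4294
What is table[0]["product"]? 6678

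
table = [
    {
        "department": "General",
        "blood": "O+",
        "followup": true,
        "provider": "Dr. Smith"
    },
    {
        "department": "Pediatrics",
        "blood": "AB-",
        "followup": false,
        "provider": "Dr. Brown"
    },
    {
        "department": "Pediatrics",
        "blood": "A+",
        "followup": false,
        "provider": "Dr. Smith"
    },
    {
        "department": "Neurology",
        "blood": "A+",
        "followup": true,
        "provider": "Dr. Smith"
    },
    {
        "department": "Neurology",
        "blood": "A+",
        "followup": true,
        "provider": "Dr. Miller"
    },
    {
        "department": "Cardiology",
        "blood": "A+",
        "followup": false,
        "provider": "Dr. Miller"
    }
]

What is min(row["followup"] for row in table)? False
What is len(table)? 6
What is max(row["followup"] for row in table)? True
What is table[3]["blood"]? "A+"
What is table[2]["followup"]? False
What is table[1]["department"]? "Pediatrics"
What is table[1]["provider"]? "Dr. Brown"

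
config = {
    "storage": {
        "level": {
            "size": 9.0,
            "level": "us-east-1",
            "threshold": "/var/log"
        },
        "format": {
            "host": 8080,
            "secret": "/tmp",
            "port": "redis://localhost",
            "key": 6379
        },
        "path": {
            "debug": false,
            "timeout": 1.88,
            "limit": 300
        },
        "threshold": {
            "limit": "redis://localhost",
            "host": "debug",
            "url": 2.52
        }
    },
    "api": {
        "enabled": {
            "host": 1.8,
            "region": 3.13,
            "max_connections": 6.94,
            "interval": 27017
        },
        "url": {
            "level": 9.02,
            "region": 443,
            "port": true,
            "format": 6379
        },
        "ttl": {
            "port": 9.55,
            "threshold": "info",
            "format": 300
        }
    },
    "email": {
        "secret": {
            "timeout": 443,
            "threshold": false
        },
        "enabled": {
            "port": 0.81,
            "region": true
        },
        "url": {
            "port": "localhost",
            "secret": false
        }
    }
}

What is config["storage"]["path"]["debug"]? False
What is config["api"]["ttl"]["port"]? 9.55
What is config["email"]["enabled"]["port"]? 0.81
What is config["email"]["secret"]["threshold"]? False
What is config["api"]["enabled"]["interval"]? 27017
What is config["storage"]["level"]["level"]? "us-east-1"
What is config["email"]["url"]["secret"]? False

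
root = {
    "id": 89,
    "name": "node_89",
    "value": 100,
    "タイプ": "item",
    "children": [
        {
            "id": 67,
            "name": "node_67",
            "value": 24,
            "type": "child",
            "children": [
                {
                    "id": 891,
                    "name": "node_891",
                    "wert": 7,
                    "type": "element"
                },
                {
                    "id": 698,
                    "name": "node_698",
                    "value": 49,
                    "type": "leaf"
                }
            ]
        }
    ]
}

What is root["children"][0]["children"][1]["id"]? 698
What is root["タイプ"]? "item"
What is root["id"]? 89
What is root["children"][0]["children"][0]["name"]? "node_891"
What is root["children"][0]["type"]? "child"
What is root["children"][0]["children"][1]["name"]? "node_698"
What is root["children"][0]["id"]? 67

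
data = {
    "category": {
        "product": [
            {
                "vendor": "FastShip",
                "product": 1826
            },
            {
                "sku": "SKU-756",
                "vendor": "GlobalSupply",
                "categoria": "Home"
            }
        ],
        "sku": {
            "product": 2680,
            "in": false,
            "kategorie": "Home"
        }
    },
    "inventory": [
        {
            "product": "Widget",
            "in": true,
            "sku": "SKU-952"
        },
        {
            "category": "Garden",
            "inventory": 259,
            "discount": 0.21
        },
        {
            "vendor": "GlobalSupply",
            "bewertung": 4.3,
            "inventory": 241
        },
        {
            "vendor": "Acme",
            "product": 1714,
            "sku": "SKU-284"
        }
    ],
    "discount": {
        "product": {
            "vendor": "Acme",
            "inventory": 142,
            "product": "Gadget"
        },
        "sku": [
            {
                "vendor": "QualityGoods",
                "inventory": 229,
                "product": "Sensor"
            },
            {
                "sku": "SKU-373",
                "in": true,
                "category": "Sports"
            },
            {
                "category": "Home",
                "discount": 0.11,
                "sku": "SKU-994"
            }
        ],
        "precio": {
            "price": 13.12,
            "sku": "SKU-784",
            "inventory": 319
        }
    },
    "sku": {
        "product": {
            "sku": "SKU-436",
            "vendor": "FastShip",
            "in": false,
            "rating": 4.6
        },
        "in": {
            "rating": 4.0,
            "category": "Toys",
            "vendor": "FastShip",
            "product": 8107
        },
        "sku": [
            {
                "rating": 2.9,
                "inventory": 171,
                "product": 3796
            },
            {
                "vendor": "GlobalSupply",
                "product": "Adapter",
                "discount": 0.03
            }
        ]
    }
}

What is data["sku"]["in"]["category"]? "Toys"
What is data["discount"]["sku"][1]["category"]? "Sports"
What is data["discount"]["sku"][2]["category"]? "Home"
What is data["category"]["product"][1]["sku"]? "SKU-756"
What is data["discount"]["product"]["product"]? "Gadget"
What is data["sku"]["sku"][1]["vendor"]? "GlobalSupply"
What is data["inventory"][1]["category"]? "Garden"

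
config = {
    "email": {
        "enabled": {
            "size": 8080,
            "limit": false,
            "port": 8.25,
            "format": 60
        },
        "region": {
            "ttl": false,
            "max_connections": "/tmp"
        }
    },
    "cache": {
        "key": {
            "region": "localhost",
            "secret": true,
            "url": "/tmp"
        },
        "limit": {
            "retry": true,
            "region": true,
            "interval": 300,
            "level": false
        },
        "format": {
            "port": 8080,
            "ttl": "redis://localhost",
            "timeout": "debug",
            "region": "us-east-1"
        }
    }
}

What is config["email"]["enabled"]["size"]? 8080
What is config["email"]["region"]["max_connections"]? "/tmp"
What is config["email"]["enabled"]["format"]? 60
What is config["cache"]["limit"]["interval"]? 300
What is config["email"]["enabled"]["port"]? 8.25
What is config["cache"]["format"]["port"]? 8080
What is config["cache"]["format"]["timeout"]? "debug"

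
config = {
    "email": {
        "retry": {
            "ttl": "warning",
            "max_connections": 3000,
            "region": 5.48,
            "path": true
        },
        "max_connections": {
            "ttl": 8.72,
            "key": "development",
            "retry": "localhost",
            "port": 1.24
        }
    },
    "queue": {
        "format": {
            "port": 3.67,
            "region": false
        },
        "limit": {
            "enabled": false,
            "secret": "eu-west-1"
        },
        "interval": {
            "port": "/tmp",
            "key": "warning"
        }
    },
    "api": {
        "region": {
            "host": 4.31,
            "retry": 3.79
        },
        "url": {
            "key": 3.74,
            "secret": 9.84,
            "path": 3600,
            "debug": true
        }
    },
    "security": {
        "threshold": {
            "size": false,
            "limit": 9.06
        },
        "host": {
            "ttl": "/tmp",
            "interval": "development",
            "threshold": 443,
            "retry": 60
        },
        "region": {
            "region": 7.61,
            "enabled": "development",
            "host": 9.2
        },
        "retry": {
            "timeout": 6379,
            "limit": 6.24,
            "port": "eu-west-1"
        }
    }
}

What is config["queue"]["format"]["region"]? False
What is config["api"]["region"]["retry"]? 3.79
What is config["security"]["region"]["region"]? 7.61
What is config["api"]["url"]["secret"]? 9.84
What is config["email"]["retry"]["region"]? 5.48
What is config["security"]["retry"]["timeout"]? 6379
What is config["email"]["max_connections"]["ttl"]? 8.72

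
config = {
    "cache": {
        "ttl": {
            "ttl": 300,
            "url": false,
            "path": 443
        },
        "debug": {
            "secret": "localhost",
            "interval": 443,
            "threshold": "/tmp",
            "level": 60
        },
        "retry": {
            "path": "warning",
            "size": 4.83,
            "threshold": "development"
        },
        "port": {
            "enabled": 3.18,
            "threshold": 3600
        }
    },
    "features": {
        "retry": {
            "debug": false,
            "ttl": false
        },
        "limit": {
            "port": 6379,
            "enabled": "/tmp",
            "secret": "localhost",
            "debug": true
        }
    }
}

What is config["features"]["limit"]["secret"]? "localhost"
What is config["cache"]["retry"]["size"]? 4.83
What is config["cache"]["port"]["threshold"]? 3600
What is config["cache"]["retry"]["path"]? "warning"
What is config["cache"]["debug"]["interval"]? 443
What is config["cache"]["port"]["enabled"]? 3.18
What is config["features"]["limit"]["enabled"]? "/tmp"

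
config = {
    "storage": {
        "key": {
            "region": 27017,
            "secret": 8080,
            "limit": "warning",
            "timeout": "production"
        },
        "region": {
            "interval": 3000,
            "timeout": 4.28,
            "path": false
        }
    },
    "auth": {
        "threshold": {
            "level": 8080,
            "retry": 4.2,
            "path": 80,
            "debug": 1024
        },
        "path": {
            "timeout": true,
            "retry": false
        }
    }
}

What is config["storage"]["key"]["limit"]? "warning"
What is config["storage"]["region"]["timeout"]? 4.28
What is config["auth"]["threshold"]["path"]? 80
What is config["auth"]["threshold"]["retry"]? 4.2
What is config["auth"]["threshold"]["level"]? 8080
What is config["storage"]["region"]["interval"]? 3000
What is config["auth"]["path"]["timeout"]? True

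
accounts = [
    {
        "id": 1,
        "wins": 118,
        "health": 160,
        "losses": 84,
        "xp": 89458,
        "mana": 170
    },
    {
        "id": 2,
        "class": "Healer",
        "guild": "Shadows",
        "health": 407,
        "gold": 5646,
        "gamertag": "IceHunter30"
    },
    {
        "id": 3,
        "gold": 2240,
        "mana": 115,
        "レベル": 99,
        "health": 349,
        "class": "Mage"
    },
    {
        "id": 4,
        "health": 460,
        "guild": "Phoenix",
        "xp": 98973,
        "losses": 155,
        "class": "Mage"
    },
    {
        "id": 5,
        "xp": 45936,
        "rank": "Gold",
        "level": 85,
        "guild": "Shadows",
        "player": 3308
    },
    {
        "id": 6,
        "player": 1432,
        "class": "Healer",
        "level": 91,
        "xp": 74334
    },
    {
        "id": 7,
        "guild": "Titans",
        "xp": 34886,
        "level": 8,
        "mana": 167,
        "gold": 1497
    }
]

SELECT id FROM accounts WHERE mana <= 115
[3]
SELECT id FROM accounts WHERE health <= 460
[1, 2, 3, 4]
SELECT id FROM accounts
[1, 2, 3, 4, 5, 6, 7]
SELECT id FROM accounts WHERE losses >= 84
[1, 4]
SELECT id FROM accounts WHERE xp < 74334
[5, 7]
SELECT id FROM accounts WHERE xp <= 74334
[5, 6, 7]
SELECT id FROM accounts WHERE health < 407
[1, 3]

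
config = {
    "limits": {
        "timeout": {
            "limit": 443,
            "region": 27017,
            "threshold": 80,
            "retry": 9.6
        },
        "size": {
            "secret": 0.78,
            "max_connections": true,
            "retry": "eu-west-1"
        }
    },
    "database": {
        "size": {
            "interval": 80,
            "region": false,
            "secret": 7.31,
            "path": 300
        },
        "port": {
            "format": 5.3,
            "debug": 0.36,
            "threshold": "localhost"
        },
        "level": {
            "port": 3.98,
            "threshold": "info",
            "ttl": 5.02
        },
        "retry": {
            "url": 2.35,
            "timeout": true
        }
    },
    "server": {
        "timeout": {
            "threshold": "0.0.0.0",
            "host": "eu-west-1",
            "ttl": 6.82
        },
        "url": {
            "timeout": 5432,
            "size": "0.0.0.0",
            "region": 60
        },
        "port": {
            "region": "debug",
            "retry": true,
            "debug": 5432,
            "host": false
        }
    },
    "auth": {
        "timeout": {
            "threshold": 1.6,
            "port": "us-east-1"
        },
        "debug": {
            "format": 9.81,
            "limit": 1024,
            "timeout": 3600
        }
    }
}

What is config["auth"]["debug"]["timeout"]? 3600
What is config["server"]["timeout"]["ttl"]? 6.82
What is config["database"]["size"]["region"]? False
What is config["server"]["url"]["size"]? "0.0.0.0"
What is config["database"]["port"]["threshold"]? "localhost"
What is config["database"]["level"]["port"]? 3.98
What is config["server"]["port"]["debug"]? 5432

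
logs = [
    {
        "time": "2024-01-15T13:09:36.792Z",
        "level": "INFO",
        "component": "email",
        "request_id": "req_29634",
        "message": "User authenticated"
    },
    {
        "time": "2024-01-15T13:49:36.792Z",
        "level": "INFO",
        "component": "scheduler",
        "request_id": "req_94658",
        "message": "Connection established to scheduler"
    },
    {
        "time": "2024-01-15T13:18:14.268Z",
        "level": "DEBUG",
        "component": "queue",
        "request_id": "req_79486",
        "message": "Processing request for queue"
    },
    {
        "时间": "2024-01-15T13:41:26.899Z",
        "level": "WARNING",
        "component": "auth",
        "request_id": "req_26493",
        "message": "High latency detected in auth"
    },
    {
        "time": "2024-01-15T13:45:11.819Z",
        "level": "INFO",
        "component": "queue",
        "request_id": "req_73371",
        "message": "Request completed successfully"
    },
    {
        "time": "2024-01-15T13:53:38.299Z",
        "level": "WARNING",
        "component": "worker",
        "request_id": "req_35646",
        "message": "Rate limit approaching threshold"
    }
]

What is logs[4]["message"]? "Request completed successfully"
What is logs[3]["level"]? "WARNING"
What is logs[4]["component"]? "queue"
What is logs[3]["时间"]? "2024-01-15T13:41:26.899Z"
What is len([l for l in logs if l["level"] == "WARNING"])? 2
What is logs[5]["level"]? "WARNING"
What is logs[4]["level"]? "INFO"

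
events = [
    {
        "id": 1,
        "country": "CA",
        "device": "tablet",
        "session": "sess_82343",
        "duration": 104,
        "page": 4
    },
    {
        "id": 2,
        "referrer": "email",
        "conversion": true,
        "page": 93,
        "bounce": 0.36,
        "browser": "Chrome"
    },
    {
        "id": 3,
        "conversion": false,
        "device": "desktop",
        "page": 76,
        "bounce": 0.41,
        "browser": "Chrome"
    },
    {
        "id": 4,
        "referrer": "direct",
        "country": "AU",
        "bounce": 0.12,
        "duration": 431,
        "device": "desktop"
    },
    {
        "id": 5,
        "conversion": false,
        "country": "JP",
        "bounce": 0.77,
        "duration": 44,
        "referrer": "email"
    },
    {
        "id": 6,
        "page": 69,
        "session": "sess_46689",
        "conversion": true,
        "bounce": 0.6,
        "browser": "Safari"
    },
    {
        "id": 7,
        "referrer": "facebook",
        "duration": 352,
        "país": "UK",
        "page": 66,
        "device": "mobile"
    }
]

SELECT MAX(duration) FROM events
431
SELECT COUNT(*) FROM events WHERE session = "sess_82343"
1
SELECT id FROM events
[1, 2, 3, 4, 5, 6, 7]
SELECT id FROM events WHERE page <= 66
[1, 7]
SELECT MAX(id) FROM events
7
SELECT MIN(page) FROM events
4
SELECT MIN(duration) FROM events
44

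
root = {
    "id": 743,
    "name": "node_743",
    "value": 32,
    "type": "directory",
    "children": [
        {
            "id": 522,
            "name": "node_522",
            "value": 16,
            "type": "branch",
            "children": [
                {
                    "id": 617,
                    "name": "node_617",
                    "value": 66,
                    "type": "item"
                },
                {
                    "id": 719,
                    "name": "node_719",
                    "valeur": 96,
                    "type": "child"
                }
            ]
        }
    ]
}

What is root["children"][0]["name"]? "node_522"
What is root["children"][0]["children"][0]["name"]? "node_617"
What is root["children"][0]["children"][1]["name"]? "node_719"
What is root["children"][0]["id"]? 522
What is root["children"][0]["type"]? "branch"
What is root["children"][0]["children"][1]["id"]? 719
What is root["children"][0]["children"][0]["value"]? 66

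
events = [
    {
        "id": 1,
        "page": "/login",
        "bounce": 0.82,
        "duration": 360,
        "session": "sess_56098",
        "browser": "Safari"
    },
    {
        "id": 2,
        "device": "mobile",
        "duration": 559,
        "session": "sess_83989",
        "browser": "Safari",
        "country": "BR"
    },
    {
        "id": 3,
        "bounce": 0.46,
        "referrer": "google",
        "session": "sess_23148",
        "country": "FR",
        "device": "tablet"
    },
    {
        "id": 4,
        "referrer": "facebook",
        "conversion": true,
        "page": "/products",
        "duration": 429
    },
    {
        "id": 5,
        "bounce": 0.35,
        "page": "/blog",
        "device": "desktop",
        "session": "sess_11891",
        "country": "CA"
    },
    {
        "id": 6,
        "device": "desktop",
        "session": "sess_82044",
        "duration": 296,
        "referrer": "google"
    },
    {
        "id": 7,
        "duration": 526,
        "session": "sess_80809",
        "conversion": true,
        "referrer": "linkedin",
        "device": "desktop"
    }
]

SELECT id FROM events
[1, 2, 3, 4, 5, 6, 7]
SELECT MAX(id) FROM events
7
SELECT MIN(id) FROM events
1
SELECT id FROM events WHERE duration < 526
[1, 4, 6]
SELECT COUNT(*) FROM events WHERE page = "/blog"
1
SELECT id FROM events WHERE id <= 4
[1, 2, 3, 4]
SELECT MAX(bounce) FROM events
0.82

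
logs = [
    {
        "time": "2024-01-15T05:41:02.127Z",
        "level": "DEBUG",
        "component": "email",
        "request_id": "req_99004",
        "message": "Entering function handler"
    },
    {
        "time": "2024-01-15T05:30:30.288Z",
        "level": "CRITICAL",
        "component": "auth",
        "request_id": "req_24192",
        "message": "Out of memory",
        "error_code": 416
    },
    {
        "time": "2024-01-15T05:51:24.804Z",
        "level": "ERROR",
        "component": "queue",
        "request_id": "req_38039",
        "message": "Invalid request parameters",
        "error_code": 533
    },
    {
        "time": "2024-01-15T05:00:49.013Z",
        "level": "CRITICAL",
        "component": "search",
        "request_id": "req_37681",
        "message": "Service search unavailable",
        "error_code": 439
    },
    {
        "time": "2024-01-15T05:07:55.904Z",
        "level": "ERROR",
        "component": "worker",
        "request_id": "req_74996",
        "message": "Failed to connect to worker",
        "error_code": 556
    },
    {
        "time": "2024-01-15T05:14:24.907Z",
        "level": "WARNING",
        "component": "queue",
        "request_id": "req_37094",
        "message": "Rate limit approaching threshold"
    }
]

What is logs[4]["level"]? "ERROR"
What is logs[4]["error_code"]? 556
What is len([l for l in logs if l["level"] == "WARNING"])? 1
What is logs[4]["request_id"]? "req_74996"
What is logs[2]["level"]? "ERROR"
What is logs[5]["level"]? "WARNING"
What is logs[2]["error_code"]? 533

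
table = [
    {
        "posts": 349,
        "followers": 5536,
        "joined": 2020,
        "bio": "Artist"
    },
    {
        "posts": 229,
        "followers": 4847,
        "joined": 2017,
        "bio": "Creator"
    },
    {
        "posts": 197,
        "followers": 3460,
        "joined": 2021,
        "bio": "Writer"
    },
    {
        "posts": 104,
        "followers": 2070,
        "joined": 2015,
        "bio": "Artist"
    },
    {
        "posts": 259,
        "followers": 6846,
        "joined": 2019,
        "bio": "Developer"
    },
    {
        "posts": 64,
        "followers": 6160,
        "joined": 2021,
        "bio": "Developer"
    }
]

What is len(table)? 6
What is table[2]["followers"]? 3460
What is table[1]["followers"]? 4847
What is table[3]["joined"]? 2015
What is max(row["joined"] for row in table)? 2021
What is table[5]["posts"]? 64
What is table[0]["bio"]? "Artist"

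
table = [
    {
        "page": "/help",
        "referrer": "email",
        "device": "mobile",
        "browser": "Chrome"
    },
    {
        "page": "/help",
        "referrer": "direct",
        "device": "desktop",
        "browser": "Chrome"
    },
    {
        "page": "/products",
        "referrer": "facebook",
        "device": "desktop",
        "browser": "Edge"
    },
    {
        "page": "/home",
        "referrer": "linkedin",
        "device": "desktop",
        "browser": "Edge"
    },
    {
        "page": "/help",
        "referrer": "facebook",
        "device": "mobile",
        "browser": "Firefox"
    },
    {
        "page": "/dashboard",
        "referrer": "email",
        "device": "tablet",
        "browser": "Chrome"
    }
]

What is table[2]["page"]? "/products"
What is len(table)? 6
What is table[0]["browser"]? "Chrome"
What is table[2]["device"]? "desktop"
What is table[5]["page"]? "/dashboard"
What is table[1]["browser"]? "Chrome"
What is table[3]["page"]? "/home"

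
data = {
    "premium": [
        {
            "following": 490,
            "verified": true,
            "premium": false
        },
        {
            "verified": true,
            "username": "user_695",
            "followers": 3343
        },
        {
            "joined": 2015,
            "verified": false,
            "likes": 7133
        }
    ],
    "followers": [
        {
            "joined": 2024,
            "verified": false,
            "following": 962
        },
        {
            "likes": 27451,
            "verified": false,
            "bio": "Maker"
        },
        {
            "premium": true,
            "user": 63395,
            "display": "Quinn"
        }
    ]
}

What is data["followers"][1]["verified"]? False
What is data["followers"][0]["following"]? 962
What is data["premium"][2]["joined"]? 2015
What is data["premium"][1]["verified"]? True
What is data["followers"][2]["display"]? "Quinn"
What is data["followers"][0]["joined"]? 2024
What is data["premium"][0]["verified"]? True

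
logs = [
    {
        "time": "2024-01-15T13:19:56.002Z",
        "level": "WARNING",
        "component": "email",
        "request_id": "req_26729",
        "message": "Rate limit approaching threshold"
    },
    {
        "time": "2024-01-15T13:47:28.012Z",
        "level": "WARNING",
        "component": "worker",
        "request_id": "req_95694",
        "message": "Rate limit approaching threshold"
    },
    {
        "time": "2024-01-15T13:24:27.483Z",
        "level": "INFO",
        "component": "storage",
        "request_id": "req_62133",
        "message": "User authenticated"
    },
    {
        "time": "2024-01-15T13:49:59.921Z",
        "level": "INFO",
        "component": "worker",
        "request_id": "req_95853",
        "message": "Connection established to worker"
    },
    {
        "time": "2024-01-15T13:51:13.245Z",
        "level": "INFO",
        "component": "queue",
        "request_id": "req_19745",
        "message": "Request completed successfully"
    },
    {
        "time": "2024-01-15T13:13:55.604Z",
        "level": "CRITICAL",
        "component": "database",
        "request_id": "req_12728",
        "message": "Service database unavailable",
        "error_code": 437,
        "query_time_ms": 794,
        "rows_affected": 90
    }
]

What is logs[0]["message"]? "Rate limit approaching threshold"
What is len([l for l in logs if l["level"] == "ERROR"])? 0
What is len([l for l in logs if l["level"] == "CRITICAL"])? 1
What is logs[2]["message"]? "User authenticated"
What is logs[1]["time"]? "2024-01-15T13:47:28.012Z"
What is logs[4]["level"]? "INFO"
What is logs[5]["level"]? "CRITICAL"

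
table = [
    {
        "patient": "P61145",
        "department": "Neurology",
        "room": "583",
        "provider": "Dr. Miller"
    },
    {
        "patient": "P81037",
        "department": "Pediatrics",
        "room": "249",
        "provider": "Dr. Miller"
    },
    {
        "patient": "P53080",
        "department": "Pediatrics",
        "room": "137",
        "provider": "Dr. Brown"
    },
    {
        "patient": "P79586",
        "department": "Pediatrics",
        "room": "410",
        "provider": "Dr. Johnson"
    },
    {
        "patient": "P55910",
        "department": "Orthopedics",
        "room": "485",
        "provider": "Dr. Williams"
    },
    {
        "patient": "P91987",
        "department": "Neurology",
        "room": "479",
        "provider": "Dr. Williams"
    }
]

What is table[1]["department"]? "Pediatrics"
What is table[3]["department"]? "Pediatrics"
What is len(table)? 6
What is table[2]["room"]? "137"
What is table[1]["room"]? "249"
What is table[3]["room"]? "410"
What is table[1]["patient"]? "P81037"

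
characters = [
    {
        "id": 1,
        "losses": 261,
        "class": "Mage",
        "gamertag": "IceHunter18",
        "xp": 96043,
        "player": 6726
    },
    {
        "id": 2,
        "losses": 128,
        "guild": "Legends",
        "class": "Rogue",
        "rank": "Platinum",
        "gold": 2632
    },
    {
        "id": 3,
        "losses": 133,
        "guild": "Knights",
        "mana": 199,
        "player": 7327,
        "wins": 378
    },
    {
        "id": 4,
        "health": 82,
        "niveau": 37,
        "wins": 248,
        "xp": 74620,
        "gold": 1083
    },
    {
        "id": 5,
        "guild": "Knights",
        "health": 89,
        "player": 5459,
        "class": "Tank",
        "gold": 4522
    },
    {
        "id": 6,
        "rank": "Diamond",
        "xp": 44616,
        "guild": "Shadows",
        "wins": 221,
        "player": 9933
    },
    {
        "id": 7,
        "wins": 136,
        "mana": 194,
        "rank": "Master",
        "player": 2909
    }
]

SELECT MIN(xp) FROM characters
44616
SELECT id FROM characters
[1, 2, 3, 4, 5, 6, 7]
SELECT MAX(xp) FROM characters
96043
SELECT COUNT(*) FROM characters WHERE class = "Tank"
1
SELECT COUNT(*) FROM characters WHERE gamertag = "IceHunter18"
1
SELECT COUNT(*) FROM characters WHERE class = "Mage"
1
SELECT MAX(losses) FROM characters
261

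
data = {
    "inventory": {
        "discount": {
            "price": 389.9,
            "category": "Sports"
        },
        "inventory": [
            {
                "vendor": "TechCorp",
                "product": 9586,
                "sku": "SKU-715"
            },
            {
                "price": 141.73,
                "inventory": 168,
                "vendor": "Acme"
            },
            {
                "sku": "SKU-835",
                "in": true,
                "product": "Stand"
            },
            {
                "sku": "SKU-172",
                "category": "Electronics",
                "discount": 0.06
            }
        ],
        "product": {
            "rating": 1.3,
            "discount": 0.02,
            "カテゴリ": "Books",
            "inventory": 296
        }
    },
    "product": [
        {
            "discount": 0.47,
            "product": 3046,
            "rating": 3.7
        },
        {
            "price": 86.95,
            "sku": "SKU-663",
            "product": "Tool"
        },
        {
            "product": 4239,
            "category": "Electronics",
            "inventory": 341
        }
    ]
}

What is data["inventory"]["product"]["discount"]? 0.02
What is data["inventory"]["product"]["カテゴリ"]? "Books"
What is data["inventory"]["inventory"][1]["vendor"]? "Acme"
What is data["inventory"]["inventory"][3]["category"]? "Electronics"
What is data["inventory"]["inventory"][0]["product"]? 9586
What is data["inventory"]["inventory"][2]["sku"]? "SKU-835"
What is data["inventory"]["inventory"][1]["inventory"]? 168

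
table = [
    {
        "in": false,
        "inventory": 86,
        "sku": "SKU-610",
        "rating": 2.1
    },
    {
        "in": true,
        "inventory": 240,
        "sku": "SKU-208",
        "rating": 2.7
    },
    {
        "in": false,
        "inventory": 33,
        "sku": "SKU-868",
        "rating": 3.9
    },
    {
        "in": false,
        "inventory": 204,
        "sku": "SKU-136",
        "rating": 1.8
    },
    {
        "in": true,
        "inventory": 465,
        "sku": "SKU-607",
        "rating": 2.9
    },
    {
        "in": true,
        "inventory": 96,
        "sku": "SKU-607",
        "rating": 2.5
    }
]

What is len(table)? 6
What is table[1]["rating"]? 2.7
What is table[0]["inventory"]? 86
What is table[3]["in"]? False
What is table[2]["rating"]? 3.9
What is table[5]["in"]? True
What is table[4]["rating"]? 2.9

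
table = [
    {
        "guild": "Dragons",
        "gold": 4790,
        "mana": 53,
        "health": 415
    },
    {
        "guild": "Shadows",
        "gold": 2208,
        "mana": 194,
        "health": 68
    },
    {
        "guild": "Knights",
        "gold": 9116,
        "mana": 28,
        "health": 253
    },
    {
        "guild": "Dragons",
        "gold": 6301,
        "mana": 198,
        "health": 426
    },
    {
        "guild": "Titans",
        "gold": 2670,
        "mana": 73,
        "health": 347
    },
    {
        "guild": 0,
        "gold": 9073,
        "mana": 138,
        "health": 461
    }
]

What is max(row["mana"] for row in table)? 198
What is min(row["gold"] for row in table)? 2208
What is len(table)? 6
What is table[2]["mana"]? 28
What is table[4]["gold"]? 2670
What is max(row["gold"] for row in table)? 9116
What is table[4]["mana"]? 73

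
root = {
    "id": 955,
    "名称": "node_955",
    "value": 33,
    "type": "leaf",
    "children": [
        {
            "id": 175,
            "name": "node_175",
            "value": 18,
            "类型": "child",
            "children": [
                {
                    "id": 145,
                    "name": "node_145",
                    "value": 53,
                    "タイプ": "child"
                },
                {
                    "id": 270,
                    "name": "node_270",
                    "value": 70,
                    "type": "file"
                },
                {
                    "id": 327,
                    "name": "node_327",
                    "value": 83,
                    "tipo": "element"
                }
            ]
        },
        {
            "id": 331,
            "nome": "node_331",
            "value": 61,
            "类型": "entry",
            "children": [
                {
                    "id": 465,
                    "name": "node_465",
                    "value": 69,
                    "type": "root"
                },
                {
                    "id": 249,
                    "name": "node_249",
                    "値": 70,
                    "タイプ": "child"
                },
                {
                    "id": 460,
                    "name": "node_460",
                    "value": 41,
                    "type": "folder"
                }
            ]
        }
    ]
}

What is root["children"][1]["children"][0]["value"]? 69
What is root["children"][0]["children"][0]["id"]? 145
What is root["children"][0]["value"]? 18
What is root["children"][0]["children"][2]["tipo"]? "element"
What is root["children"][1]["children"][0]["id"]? 465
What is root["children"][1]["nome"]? "node_331"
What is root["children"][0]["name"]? "node_175"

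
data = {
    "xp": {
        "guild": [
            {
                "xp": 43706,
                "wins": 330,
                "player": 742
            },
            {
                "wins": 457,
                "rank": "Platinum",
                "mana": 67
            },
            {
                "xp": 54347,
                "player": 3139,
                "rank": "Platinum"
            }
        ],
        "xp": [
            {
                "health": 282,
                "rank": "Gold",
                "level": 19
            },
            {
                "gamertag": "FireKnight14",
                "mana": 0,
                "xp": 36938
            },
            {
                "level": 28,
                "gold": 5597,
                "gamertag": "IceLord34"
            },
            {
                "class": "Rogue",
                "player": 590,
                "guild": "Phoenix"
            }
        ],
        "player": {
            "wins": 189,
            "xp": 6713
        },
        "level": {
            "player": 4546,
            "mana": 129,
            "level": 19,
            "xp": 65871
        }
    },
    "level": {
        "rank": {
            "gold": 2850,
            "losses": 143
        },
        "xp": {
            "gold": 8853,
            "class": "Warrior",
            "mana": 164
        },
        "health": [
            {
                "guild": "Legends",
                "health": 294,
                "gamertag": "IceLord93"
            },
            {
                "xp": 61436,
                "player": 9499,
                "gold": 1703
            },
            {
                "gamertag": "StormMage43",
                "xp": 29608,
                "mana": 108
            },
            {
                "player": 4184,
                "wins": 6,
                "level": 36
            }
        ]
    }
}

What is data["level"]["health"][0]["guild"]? "Legends"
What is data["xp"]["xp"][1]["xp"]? 36938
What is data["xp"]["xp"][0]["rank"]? "Gold"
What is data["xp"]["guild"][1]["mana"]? 67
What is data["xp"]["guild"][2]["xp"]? 54347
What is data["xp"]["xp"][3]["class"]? "Rogue"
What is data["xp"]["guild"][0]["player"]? 742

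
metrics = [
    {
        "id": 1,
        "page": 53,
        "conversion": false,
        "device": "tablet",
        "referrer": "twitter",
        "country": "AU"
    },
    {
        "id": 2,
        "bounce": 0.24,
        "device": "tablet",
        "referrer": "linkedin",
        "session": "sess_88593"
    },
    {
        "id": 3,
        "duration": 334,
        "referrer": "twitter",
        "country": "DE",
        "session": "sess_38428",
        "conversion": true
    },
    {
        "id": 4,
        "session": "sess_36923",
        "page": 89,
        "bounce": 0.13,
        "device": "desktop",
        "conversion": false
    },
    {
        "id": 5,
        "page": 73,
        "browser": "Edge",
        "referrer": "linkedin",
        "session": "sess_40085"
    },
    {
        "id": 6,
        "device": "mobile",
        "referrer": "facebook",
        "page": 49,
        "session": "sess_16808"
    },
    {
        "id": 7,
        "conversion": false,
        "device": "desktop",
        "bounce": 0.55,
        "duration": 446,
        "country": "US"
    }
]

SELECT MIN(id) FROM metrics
1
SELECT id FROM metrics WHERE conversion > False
[3]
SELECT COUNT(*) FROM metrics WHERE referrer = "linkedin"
2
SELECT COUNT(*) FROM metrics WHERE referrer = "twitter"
2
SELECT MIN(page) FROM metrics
49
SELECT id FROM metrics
[1, 2, 3, 4, 5, 6, 7]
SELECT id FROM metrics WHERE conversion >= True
[3]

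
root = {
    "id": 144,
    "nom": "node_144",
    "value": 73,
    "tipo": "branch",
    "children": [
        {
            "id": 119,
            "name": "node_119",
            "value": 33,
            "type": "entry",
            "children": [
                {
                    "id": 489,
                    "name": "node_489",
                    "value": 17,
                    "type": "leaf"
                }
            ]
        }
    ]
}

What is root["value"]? 73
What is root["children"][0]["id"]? 119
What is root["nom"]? "node_144"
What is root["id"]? 144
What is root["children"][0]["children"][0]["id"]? 489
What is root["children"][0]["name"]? "node_119"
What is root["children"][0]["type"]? "entry"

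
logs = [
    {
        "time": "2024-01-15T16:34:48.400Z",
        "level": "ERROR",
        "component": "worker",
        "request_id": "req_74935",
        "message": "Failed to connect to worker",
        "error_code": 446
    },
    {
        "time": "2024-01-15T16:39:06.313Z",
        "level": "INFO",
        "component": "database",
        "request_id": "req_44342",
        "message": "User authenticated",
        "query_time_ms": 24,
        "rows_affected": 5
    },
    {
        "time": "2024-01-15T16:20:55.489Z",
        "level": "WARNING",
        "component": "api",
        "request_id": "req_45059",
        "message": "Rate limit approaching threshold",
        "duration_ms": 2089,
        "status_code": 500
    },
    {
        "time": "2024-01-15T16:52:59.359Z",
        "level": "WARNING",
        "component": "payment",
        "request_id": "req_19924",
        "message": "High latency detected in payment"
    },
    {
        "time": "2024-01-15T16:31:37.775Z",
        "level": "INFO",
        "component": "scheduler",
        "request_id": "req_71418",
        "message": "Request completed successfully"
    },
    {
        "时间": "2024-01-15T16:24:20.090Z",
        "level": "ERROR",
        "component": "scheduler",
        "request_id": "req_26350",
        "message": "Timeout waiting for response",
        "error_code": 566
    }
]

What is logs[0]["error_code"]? 446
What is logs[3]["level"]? "WARNING"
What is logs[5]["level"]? "ERROR"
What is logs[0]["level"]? "ERROR"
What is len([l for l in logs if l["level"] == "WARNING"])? 2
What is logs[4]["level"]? "INFO"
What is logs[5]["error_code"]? 566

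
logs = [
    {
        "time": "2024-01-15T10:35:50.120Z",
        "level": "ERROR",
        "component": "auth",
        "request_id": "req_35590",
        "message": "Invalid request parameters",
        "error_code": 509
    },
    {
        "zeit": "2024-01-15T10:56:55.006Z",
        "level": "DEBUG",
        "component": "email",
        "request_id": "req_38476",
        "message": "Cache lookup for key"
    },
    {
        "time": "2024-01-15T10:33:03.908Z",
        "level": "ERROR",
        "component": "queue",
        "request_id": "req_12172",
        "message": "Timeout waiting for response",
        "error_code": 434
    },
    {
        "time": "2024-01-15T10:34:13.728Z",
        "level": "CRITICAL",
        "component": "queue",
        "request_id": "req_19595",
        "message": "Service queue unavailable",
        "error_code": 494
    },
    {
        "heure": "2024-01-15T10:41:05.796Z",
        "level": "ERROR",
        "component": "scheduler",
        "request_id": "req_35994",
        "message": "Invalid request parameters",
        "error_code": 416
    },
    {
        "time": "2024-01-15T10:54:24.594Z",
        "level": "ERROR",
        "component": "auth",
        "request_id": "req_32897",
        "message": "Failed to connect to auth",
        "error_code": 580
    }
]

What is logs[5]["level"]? "ERROR"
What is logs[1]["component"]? "email"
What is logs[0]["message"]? "Invalid request parameters"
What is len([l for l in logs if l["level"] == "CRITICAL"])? 1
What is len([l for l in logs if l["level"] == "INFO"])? 0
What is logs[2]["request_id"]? "req_12172"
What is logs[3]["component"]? "queue"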